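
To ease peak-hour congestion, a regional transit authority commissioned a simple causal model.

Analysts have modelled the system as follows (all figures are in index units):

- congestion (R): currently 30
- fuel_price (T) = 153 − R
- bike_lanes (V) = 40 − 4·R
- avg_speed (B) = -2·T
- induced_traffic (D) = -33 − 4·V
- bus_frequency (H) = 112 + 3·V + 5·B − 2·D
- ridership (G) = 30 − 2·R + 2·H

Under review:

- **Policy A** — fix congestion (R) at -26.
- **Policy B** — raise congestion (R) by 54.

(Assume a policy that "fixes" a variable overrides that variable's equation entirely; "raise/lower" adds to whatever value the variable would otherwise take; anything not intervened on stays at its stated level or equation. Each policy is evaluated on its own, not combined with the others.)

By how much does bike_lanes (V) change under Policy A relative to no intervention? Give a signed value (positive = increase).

224

Baseline:
  R = 30
  V = 40 − 4·30 = -80
Policy A (R := -26):
  R = -26
  V = 40 − 4·(-26) = 144
Change in V: 144 − (-80) = 224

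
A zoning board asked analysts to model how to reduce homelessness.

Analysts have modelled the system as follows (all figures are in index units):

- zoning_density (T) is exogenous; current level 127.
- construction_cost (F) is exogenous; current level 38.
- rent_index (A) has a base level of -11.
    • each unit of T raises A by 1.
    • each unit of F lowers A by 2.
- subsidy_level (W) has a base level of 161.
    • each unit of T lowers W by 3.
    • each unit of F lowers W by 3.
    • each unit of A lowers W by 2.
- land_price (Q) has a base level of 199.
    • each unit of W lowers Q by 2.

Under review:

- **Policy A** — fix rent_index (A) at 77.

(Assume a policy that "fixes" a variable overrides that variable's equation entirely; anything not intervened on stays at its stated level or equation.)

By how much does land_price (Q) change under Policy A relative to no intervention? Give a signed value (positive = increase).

148

Baseline:
  T = 127
  F = 38
  A = -11 + 127 − 2·38 = 40
  W = 161 − 3·127 − 3·38 − 2·40 = -414
  Q = 199 − 2·(-414) = 1027
Policy A (A := 77):
  T = 127
  F = 38
  A = 77
  W = 161 − 3·127 − 3·38 − 2·77 = -488
  Q = 199 − 2·(-488) = 1175
Change in Q: 1175 − 1027 = 148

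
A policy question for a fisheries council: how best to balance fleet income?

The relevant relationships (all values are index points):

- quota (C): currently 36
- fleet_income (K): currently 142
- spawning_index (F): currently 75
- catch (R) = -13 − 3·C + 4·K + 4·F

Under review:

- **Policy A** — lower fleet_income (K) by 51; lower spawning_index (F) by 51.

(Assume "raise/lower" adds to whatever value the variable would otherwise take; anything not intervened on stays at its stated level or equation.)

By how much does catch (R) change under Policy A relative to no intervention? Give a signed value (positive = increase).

-408

Baseline:
  C = 36
  K = 142
  F = 75
  R = -13 − 3·36 + 4·142 + 4·75 = 747
Policy A (K − 51, F − 51):
  C = 36
  K = 142 − 51 = 91
  F = 75 − 51 = 24
  R = -13 − 3·36 + 4·91 + 4·24 = 339
Change in R: 339 − 747 = -408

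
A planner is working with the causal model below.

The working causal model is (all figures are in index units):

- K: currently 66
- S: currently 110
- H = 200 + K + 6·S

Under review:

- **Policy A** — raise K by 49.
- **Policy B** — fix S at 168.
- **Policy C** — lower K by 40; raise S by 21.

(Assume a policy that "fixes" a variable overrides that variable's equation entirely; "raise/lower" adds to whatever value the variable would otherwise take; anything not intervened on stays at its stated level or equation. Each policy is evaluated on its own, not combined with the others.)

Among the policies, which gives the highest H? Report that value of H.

1274

Policy A (K + 49):
  K = 66 + 49 = 115
  S = 110
  H = 200 + 115 + 6·110 = 975
Policy B (S := 168):
  K = 66
  S = 168
  H = 200 + 66 + 6·168 = 1274
Policy C (K − 40, S + 21):
  K = 66 − 40 = 26
  S = 110 + 21 = 131
  H = 200 + 26 + 6·131 = 1012
Comparing — Policy A: H=975, Policy B: H=1274, Policy C: H=1012. Highest is 1274 (Policy B).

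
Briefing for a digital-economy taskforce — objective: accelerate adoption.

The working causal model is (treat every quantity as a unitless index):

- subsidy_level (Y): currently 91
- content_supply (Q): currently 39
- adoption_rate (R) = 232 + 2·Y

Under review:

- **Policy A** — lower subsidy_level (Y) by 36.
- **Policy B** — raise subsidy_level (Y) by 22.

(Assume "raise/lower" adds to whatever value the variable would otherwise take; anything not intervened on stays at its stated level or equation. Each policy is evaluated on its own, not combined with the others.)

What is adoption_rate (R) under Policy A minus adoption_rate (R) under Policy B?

Policy A (Y − 36):
  Y = 91 − 36 = 55
  R = 232 + 2·55 = 342
Policy B (Y + 22):
  Y = 91 + 22 = 113
  R = 232 + 2·113 = 458
R: 342 − 458 = -116

-116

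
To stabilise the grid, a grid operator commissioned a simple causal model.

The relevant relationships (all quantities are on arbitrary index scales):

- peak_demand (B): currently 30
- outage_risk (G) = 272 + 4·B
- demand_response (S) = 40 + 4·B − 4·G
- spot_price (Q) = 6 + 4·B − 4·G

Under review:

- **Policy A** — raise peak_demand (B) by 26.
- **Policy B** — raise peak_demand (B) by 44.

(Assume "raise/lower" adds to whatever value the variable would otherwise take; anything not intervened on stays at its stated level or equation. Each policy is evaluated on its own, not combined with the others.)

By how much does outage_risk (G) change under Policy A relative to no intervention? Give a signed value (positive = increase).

104

Baseline:
  B = 30
  G = 272 + 4·30 = 392
Policy A (B + 26):
  B = 30 + 26 = 56
  G = 272 + 4·56 = 496
Change in G: 496 − 392 = 104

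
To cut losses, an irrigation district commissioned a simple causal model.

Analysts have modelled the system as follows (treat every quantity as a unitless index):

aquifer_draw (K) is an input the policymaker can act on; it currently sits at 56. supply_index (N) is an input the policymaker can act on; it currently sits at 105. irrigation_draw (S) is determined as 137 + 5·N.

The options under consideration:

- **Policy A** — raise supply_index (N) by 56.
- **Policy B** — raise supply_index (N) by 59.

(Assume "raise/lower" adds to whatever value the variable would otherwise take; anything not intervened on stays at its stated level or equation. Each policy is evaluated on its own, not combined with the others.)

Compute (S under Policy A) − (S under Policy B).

-15

Policy A (N + 56):
  N = 105 + 56 = 161
  S = 137 + 5·161 = 942
Policy B (N + 59):
  N = 105 + 59 = 164
  S = 137 + 5·164 = 957
S: 942 − 957 = -15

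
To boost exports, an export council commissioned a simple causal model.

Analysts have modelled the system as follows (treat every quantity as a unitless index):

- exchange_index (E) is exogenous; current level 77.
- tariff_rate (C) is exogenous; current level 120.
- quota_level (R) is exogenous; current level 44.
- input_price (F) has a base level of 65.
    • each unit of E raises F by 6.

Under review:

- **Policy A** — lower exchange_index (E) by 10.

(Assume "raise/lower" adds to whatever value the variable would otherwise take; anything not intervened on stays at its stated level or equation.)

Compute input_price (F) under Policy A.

Policy A (E − 10):
  E = 77 − 10 = 67
  F = 65 + 6·67 = 467

467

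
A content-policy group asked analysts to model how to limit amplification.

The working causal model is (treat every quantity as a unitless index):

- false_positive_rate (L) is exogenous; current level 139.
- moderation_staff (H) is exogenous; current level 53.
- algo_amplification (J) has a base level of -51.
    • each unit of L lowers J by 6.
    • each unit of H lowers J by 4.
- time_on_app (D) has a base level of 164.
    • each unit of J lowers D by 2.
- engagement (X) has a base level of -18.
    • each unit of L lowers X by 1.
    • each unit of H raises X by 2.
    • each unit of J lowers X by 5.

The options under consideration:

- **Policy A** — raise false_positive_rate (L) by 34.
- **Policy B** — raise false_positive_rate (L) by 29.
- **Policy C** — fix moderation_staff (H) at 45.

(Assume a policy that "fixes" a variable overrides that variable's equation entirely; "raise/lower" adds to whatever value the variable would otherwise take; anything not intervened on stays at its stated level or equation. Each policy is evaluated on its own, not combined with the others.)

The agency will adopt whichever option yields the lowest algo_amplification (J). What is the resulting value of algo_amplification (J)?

-1301

Policy A (L + 34):
  L = 139 + 34 = 173
  H = 53
  J = -51 − 6·173 − 4·53 = -1301
Policy B (L + 29):
  L = 139 + 29 = 168
  H = 53
  J = -51 − 6·168 − 4·53 = -1271
Policy C (H := 45):
  L = 139
  H = 45
  J = -51 − 6·139 − 4·45 = -1065
Comparing — Policy A: J=-1301, Policy B: J=-1271, Policy C: J=-1065. Lowest is -1301 (Policy A).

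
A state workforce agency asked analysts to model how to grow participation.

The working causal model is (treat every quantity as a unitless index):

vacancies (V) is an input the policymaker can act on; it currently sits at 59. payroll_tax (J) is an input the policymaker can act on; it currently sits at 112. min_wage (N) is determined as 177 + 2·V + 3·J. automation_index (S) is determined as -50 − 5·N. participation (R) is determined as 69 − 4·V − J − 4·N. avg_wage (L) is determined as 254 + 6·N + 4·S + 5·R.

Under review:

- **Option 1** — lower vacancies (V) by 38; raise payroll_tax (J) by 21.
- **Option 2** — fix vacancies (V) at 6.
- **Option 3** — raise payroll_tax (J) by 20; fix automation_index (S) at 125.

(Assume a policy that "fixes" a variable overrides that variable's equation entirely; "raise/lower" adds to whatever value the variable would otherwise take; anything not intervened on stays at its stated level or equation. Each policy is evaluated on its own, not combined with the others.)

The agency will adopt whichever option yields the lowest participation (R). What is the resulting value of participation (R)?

Option 1 (V − 38, J + 21):
  V = 59 − 38 = 21
  J = 112 + 21 = 133
  N = 177 + 2·21 + 3·133 = 618
  R = 69 − 4·21 − 133 − 4·618 = -2620
Option 2 (V := 6):
  V = 6
  J = 112
  N = 177 + 2·6 + 3·112 = 525
  R = 69 − 4·6 − 112 − 4·525 = -2167
Option 3 (J + 20, S := 125):
  V = 59
  J = 112 + 20 = 132
  N = 177 + 2·59 + 3·132 = 691
  R = 69 − 4·59 − 132 − 4·691 = -3063
Comparing — Option 1: R=-2620, Option 2: R=-2167, Option 3: R=-3063. Lowest is -3063 (Option 3).

-3063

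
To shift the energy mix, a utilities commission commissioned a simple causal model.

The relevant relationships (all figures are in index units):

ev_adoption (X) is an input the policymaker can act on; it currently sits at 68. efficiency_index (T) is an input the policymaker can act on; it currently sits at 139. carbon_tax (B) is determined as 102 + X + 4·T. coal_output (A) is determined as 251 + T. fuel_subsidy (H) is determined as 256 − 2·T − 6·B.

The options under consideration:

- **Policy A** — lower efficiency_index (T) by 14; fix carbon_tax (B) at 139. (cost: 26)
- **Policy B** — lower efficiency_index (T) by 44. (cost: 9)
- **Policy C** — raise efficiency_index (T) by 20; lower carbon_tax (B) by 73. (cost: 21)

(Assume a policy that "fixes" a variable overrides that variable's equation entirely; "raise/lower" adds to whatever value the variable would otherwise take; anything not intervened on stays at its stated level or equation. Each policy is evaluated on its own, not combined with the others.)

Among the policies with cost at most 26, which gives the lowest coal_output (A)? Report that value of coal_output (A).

Policy A (T − 14, B := 139):
  T = 139 − 14 = 125
  A = 251 + 125 = 376
Policy B (T − 44):
  T = 139 − 44 = 95
  A = 251 + 95 = 346
Policy C (T + 20, B − 73):
  T = 139 + 20 = 159
  A = 251 + 159 = 410
Comparing — Policy A: A=376, Policy B: A=346, Policy C: A=410. Lowest is 346 (Policy B).

346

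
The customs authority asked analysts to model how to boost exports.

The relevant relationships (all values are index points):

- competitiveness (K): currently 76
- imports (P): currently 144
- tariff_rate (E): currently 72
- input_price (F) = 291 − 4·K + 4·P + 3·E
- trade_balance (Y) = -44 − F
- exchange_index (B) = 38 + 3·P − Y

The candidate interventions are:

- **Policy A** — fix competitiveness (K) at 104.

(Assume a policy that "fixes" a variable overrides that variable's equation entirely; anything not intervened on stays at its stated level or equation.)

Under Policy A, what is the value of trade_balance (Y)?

Policy A (K := 104):
  K = 104
  P = 144
  E = 72
  F = 291 − 4·104 + 4·144 + 3·72 = 667
  Y = -44 − 667 = -711

-711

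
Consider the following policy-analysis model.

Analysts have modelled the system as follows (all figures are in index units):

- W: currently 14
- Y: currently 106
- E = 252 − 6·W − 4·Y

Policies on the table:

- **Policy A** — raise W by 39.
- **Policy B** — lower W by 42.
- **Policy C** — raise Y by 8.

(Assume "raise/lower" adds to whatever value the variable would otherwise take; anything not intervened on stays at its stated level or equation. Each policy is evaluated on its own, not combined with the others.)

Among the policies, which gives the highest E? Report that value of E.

-4

Policy A (W + 39):
  W = 14 + 39 = 53
  Y = 106
  E = 252 − 6·53 − 4·106 = -490
Policy B (W − 42):
  W = 14 − 42 = -28
  Y = 106
  E = 252 − 6·(-28) − 4·106 = -4
Policy C (Y + 8):
  W = 14
  Y = 106 + 8 = 114
  E = 252 − 6·14 − 4·114 = -288
Comparing — Policy A: E=-490, Policy B: E=-4, Policy C: E=-288. Highest is -4 (Policy B).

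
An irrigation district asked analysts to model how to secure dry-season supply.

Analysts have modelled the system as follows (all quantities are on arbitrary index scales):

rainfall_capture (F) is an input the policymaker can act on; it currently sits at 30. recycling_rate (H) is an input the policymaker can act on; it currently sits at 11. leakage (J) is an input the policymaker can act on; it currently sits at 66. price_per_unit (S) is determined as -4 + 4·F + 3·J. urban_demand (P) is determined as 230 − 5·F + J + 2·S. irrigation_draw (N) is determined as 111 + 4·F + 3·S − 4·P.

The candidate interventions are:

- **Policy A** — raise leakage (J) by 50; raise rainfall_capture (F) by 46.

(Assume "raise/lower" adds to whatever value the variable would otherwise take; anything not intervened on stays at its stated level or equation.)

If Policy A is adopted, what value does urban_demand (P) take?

Policy A (J + 50, F + 46):
  F = 30 + 46 = 76
  J = 66 + 50 = 116
  S = -4 + 4·76 + 3·116 = 648
  P = 230 − 5·76 + 116 + 2·648 = 1262

1262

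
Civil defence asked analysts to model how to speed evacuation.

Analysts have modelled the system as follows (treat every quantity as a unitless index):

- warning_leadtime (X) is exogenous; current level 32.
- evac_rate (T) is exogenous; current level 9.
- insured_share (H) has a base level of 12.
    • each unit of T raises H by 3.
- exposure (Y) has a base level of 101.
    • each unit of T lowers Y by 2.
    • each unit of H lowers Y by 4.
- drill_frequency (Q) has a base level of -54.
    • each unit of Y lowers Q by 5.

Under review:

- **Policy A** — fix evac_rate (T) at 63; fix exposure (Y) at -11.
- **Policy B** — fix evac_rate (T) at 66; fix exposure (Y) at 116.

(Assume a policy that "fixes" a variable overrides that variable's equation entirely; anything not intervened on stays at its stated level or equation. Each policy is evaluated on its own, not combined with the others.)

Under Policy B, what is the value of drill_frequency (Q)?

Policy B (T := 66, Y := 116):
  T = 66
  H = 12 + 3·66 = 210
  Y = 116
  Q = -54 − 5·116 = -634

-634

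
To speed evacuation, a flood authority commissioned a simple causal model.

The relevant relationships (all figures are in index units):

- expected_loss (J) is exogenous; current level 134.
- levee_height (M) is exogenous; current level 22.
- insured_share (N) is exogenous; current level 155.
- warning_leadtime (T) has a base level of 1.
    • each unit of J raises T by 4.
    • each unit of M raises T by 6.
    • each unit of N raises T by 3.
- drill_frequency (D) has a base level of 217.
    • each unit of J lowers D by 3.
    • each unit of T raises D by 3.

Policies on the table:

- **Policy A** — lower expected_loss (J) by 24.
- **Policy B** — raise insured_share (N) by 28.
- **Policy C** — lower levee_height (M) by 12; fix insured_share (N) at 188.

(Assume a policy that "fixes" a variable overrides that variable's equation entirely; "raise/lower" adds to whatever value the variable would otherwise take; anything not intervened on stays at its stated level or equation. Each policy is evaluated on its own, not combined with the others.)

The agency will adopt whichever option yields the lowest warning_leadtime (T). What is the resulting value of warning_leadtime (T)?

1038

Policy A (J − 24):
  J = 134 − 24 = 110
  M = 22
  N = 155
  T = 1 + 4·110 + 6·22 + 3·155 = 1038
Policy B (N + 28):
  J = 134
  M = 22
  N = 155 + 28 = 183
  T = 1 + 4·134 + 6·22 + 3·183 = 1218
Policy C (M − 12, N := 188):
  J = 134
  M = 22 − 12 = 10
  N = 188
  T = 1 + 4·134 + 6·10 + 3·188 = 1161
Comparing — Policy A: T=1038, Policy B: T=1218, Policy C: T=1161. Lowest is 1038 (Policy A).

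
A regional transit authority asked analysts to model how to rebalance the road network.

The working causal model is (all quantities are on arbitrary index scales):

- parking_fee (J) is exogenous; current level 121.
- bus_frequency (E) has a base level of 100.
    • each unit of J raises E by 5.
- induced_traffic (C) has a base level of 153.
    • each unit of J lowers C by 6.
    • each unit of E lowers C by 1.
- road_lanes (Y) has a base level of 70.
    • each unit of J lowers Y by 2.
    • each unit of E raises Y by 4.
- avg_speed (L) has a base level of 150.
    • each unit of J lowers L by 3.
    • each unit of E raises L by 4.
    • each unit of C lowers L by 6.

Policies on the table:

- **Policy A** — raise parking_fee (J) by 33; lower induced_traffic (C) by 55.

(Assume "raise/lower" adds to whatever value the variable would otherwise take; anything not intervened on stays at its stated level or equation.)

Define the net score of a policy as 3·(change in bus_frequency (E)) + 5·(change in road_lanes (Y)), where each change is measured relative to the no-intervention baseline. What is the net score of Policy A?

Baseline:
  J = 121
  E = 100 + 5·121 = 705
  Y = 70 − 2·121 + 4·705 = 2648
Policy A (J + 33, C − 55):
  J = 121 + 33 = 154
  E = 100 + 5·154 = 870
  Y = 70 − 2·154 + 4·870 = 3242
ΔE = 870 − 705 = 165; ΔY = 3242 − 2648 = 594
Score = 3·165 + 5·594 = 3465

3465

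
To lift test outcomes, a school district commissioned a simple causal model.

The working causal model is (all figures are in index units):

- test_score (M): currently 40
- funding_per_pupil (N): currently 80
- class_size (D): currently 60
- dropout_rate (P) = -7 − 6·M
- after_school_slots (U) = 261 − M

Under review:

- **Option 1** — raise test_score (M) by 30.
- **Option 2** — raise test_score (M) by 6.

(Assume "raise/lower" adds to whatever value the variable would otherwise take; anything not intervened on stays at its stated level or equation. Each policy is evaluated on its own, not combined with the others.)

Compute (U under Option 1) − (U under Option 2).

Option 1 (M + 30):
  M = 40 + 30 = 70
  U = 261 − 70 = 191
Option 2 (M + 6):
  M = 40 + 6 = 46
  U = 261 − 46 = 215
U: 191 − 215 = -24

-24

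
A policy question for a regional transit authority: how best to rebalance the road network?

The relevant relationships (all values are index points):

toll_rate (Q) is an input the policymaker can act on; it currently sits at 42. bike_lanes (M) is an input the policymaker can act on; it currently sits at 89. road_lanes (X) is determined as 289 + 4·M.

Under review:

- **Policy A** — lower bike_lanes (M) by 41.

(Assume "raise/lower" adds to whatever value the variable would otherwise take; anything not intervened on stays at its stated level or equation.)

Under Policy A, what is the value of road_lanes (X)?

Policy A (M − 41):
  M = 89 − 41 = 48
  X = 289 + 4·48 = 481

481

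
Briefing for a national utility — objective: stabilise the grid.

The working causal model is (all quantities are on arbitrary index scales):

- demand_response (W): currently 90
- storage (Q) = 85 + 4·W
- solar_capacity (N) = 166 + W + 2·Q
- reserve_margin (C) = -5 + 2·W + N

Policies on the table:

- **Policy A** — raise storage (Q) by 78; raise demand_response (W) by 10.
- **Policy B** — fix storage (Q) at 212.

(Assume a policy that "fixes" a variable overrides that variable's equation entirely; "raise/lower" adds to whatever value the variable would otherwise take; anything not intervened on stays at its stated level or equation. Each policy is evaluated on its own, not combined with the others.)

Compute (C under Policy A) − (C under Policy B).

Policy A (Q + 78, W + 10):
  W = 90 + 10 = 100
  Q = 85 + 4·100 (+78 from intervention) = 563
  N = 166 + 100 + 2·563 = 1392
  C = -5 + 2·100 + 1392 = 1587
Policy B (Q := 212):
  W = 90
  Q = 212
  N = 166 + 90 + 2·212 = 680
  C = -5 + 2·90 + 680 = 855
C: 1587 − 855 = 732

732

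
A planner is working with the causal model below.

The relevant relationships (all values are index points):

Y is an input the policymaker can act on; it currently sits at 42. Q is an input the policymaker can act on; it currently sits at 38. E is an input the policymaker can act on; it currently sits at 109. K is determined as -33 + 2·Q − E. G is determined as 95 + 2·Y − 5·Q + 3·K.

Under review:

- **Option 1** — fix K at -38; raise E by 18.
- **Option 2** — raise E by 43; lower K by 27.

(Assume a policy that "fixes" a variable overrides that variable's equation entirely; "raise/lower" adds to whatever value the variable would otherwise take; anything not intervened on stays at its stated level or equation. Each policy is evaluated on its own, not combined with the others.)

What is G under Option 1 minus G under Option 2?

Option 1 (K := -38, E + 18):
  Y = 42
  Q = 38
  E = 109 + 18 = 127
  K = -38
  G = 95 + 2·42 − 5·38 + 3·(-38) = -125
Option 2 (E + 43, K − 27):
  Y = 42
  Q = 38
  E = 109 + 43 = 152
  K = -33 + 2·38 − 152 (−27 from intervention) = -136
  G = 95 + 2·42 − 5·38 + 3·(-136) = -419
G: -125 − (-419) = 294

294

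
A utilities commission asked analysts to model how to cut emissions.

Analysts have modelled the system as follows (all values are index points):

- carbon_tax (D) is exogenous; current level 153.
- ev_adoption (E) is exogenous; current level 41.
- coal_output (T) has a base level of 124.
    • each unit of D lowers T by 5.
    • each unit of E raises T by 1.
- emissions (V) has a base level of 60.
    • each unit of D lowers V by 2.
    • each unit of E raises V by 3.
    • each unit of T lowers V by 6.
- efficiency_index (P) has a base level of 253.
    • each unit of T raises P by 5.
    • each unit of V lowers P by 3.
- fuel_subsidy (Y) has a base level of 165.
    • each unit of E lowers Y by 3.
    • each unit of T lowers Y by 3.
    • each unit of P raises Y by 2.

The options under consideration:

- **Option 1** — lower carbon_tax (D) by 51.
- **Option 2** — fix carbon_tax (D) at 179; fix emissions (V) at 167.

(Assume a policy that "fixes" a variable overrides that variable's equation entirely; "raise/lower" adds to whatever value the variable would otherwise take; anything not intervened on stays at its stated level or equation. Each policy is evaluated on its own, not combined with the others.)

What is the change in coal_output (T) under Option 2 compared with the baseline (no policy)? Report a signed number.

Baseline:
  D = 153
  E = 41
  T = 124 − 5·153 + 41 = -600
Option 2 (D := 179, V := 167):
  D = 179
  E = 41
  T = 124 − 5·179 + 41 = -730
Change in T: -730 − (-600) = -130

-130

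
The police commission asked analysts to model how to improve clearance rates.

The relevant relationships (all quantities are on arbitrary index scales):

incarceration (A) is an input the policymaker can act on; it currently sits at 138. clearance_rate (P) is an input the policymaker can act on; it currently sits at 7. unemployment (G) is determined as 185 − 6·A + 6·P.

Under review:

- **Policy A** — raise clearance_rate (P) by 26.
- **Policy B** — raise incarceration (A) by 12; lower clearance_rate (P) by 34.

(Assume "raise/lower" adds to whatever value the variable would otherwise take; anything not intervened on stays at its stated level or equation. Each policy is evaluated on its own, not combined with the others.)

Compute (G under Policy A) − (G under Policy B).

Policy A (P + 26):
  A = 138
  P = 7 + 26 = 33
  G = 185 − 6·138 + 6·33 = -445
Policy B (A + 12, P − 34):
  A = 138 + 12 = 150
  P = 7 − 34 = -27
  G = 185 − 6·150 + 6·(-27) = -877
G: -445 − (-877) = 432

432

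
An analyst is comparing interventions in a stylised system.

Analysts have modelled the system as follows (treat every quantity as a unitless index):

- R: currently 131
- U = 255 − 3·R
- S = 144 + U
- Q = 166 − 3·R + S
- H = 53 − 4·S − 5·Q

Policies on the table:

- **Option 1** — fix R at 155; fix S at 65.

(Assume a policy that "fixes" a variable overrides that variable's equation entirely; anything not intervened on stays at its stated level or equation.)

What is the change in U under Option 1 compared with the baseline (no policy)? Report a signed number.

Baseline:
  R = 131
  U = 255 − 3·131 = -138
Option 1 (R := 155, S := 65):
  R = 155
  U = 255 − 3·155 = -210
Change in U: -210 − (-138) = -72

-72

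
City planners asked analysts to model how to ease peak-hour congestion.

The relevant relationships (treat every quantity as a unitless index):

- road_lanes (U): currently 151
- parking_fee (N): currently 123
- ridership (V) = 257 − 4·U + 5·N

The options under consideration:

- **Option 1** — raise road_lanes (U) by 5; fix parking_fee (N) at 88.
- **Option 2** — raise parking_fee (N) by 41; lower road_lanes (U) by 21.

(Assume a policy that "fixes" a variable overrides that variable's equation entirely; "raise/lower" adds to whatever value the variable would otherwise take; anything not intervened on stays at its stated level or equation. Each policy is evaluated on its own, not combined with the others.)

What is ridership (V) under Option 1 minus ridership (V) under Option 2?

-484

Option 1 (U + 5, N := 88):
  U = 151 + 5 = 156
  N = 88
  V = 257 − 4·156 + 5·88 = 73
Option 2 (N + 41, U − 21):
  U = 151 − 21 = 130
  N = 123 + 41 = 164
  V = 257 − 4·130 + 5·164 = 557
V: 73 − 557 = -484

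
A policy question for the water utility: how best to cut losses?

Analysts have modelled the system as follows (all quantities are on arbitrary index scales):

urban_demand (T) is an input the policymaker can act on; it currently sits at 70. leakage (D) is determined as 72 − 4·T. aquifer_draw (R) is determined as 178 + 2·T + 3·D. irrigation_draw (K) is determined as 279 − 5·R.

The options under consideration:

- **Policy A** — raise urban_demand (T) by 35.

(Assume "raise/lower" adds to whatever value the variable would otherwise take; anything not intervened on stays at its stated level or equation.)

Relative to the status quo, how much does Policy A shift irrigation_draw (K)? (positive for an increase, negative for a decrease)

1750

Baseline:
  T = 70
  D = 72 − 4·70 = -208
  R = 178 + 2·70 + 3·(-208) = -306
  K = 279 − 5·(-306) = 1809
Policy A (T + 35):
  T = 70 + 35 = 105
  D = 72 − 4·105 = -348
  R = 178 + 2·105 + 3·(-348) = -656
  K = 279 − 5·(-656) = 3559
Change in K: 3559 − 1809 = 1750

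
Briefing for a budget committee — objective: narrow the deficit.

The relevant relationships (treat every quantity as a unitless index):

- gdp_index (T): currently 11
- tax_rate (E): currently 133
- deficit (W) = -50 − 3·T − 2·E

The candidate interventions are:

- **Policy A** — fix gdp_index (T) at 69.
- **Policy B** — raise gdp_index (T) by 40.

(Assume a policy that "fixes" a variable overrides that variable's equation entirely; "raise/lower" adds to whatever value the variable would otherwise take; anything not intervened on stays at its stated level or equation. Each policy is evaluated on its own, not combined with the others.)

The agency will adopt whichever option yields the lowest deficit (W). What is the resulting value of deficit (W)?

Policy A (T := 69):
  T = 69
  E = 133
  W = -50 − 3·69 − 2·133 = -523
Policy B (T + 40):
  T = 11 + 40 = 51
  E = 133
  W = -50 − 3·51 − 2·133 = -469
Comparing — Policy A: W=-523, Policy B: W=-469. Lowest is -523 (Policy A).

-523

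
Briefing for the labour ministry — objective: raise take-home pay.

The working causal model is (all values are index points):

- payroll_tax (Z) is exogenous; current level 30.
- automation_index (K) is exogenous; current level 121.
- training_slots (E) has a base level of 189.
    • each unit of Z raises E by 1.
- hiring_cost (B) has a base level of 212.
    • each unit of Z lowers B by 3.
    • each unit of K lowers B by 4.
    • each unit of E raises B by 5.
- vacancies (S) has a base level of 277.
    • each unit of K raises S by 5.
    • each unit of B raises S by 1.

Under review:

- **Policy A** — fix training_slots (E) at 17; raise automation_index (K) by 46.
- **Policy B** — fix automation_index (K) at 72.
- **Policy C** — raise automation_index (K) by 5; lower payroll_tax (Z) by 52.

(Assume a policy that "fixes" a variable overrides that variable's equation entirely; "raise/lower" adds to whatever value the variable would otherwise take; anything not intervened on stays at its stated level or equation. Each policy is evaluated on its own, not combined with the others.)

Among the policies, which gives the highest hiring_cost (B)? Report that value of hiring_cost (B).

929

Policy A (E := 17, K + 46):
  Z = 30
  K = 121 + 46 = 167
  E = 17
  B = 212 − 3·30 − 4·167 + 5·17 = -461
Policy B (K := 72):
  Z = 30
  K = 72
  E = 189 + 30 = 219
  B = 212 − 3·30 − 4·72 + 5·219 = 929
Policy C (K + 5, Z − 52):
  Z = 30 − 52 = -22
  K = 121 + 5 = 126
  E = 189 + (-22) = 167
  B = 212 − 3·(-22) − 4·126 + 5·167 = 609
Comparing — Policy A: B=-461, Policy B: B=929, Policy C: B=609. Highest is 929 (Policy B).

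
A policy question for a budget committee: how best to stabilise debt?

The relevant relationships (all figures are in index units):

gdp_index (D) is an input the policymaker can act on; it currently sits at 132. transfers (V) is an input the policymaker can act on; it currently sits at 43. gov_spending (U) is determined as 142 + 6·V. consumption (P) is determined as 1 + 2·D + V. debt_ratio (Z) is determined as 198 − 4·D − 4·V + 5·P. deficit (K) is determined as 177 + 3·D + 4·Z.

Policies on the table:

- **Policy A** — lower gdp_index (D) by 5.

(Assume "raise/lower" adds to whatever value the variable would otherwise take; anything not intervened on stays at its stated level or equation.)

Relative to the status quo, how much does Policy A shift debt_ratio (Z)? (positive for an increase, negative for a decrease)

-30

Baseline:
  D = 132
  V = 43
  P = 1 + 2·132 + 43 = 308
  Z = 198 − 4·132 − 4·43 + 5·308 = 1038
Policy A (D − 5):
  D = 132 − 5 = 127
  V = 43
  P = 1 + 2·127 + 43 = 298
  Z = 198 − 4·127 − 4·43 + 5·298 = 1008
Change in Z: 1008 − 1038 = -30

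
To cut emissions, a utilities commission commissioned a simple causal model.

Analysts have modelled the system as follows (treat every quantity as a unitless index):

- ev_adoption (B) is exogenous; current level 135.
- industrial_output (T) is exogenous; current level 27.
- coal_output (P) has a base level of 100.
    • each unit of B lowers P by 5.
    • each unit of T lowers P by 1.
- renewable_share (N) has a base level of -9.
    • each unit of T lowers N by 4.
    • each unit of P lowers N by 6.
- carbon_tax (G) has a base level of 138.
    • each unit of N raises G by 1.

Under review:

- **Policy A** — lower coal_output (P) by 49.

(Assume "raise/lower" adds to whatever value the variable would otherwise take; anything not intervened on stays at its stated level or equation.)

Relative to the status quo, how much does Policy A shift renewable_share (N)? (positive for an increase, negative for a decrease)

294

Baseline:
  B = 135
  T = 27
  P = 100 − 5·135 − 27 = -602
  N = -9 − 4·27 − 6·(-602) = 3495
Policy A (P − 49):
  B = 135
  T = 27
  P = 100 − 5·135 − 27 (−49 from intervention) = -651
  N = -9 − 4·27 − 6·(-651) = 3789
Change in N: 3789 − 3495 = 294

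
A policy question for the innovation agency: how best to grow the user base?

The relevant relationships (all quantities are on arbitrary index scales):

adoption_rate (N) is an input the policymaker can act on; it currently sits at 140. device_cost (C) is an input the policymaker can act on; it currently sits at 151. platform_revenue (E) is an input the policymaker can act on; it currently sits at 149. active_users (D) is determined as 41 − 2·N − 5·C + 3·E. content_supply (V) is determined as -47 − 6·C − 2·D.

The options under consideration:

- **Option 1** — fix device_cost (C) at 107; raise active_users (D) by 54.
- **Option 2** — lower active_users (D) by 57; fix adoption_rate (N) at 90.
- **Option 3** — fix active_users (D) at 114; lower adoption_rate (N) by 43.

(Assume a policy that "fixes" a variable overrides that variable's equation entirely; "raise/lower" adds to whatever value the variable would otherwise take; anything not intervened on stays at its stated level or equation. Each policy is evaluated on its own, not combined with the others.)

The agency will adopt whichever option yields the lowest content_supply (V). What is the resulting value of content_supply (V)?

-1181

Option 1 (C := 107, D + 54):
  N = 140
  C = 107
  E = 149
  D = 41 − 2·140 − 5·107 + 3·149 (+54 from intervention) = -273
  V = -47 − 6·107 − 2·(-273) = -143
Option 2 (D − 57, N := 90):
  N = 90
  C = 151
  E = 149
  D = 41 − 2·90 − 5·151 + 3·149 (−57 from intervention) = -504
  V = -47 − 6·151 − 2·(-504) = 55
Option 3 (D := 114, N − 43):
  N = 140 − 43 = 97
  C = 151
  E = 149
  D = 114
  V = -47 − 6·151 − 2·114 = -1181
Comparing — Option 1: V=-143, Option 2: V=55, Option 3: V=-1181. Lowest is -1181 (Option 3).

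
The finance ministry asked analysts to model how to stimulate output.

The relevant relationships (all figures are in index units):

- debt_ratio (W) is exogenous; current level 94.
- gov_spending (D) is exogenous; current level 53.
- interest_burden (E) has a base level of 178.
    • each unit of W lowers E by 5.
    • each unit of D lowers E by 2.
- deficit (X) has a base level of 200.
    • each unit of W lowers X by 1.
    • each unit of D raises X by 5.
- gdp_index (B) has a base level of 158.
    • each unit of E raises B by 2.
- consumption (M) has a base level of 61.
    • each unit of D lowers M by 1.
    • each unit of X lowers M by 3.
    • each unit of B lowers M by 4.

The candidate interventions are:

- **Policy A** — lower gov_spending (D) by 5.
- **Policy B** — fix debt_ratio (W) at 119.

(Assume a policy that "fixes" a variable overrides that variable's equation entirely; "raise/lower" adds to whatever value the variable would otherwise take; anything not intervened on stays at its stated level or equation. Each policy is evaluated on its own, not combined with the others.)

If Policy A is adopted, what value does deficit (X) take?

Policy A (D − 5):
  W = 94
  D = 53 − 5 = 48
  X = 200 − 94 + 5·48 = 346

346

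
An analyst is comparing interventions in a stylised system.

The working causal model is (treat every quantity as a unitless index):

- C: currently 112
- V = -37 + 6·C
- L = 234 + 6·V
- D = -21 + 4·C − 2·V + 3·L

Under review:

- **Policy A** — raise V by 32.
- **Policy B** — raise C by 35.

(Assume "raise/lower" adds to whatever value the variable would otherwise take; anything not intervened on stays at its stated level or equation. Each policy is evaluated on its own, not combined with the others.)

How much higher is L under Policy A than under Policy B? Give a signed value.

-1068

Policy A (V + 32):
  C = 112
  V = -37 + 6·112 (+32 from intervention) = 667
  L = 234 + 6·667 = 4236
Policy B (C + 35):
  C = 112 + 35 = 147
  V = -37 + 6·147 = 845
  L = 234 + 6·845 = 5304
L: 4236 − 5304 = -1068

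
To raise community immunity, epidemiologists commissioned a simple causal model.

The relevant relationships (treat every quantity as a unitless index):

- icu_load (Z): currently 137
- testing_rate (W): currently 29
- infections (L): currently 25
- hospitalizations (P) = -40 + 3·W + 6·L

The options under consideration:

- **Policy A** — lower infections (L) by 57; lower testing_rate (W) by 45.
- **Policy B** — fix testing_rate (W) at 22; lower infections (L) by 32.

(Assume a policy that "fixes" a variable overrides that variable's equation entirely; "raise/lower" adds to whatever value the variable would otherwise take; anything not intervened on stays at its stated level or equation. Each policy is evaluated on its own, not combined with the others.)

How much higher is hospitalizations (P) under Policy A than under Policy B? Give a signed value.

-264

Policy A (L − 57, W − 45):
  W = 29 − 45 = -16
  L = 25 − 57 = -32
  P = -40 + 3·(-16) + 6·(-32) = -280
Policy B (W := 22, L − 32):
  W = 22
  L = 25 − 32 = -7
  P = -40 + 3·22 + 6·(-7) = -16
P: -280 − (-16) = -264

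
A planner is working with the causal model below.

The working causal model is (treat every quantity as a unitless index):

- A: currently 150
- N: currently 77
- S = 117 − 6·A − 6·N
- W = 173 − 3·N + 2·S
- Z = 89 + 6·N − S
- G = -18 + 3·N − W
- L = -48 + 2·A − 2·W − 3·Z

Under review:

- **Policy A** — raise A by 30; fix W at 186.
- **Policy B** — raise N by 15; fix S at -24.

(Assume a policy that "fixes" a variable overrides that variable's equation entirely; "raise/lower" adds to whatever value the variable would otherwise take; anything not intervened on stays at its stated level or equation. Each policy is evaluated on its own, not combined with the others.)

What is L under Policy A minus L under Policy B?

-4547

Policy A (A + 30, W := 186):
  A = 150 + 30 = 180
  N = 77
  S = 117 − 6·180 − 6·77 = -1425
  W = 186
  Z = 89 + 6·77 − (-1425) = 1976
  L = -48 + 2·180 − 2·186 − 3·1976 = -5988
Policy B (N + 15, S := -24):
  A = 150
  N = 77 + 15 = 92
  S = -24
  W = 173 − 3·92 + 2·(-24) = -151
  Z = 89 + 6·92 − (-24) = 665
  L = -48 + 2·150 − 2·(-151) − 3·665 = -1441
L: -5988 − (-1441) = -4547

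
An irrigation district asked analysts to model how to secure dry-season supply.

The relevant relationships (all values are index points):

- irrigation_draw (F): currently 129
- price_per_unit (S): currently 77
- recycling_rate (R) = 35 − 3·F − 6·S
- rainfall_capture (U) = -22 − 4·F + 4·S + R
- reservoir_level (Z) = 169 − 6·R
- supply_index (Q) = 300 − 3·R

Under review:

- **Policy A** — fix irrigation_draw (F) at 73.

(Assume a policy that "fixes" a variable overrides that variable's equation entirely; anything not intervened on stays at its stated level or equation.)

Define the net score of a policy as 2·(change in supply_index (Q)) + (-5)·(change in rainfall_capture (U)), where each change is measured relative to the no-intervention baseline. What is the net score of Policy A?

Baseline:
  F = 129
  S = 77
  R = 35 − 3·129 − 6·77 = -814
  U = -22 − 4·129 + 4·77 + (-814) = -1044
  Q = 300 − 3·(-814) = 2742
Policy A (F := 73):
  F = 73
  S = 77
  R = 35 − 3·73 − 6·77 = -646
  U = -22 − 4·73 + 4·77 + (-646) = -652
  Q = 300 − 3·(-646) = 2238
ΔQ = 2238 − 2742 = -504; ΔU = -652 − (-1044) = 392
Score = 2·(-504) + (-5)·392 = -2968

-2968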